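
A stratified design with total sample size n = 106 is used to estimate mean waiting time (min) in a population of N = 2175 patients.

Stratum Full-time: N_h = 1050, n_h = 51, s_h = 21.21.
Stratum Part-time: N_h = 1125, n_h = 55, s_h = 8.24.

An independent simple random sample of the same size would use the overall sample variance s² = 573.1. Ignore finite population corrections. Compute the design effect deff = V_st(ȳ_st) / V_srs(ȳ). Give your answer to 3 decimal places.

V̂(ȳ_st) = Σ W_h² s_h²/n_h, with W_h = N_h/N and N = 2175:
  stratum Full-time: (1050/2175)²·21.21²/51 = 2.05575
  stratum Part-time: (1125/2175)²·8.24²/55 = 0.330277
V_st = 2.38603
V_srs = s²/n = 573.1/106 = 5.4066
deff = V_st / V_srs = 2.38603/5.4066 = 0.4413

deff ≈ 0.441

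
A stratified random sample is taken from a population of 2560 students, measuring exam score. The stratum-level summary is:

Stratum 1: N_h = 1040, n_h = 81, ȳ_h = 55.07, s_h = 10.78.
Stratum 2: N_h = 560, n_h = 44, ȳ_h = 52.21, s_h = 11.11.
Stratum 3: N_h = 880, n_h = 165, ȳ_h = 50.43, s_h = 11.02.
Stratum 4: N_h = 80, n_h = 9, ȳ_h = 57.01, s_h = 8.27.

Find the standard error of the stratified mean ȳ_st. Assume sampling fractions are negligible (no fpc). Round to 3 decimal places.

V̂(ȳ_st) = Σ W_h² s_h²/n_h, with W_h = N_h/N and N = 2560:
  stratum 1: (1040/2560)²·10.78²/81 = 0.236777
  stratum 2: (560/2560)²·11.11²/44 = 0.134237
  stratum 3: (880/2560)²·11.02²/165 = 0.086969
  stratum 4: (80/2560)²·8.27²/9 = 0.0074211
V̂(ȳ_st) = 0.465404
SE(ȳ_st) = √0.465404 = 0.682205

SE(ȳ_st) ≈ 0.682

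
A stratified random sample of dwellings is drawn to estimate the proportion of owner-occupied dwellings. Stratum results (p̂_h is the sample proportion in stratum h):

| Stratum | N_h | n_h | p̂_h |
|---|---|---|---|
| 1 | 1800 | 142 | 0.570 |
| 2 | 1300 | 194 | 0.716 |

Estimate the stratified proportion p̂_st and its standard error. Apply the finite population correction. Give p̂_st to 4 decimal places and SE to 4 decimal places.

p̂_st ≈ 0.6312, SE ≈ 0.0264

N = 3100; stratum weights W_h = N_h/N.
p̂_st = Σ W_h p̂_h = (1800·0.570 + 1300·0.716)/3100 = 0.63123
V̂(p̂_st) = Σ W_h² (1 − n_h/N_h) p̂_h(1−p̂_h)/(n_h−1):
  stratum 1: (1800/3100)²·(1 − 142/1800)·0.570·0.430/141 = 0.000539831
  stratum 2: (1300/3100)²·(1 − 194/1300)·0.716·0.284/193 = 0.000157634
V̂(p̂_st) = 0.000697465; SE = √V̂ = 0.0264096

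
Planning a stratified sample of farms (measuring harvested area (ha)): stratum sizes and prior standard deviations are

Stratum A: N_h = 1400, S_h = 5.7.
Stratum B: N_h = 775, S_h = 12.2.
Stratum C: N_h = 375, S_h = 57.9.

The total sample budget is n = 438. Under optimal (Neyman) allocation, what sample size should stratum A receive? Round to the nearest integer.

89

Neyman allocation: n_h = n · N_h S_h / Σ N_i S_i, with n = 438.
  stratum A: N_h·S_h = 1400·5.7 = 7980.00
  stratum B: N_h·S_h = 775·12.2 = 9455.00
  stratum C: N_h·S_h = 375·57.9 = 21712.50
Σ N_h S_h = 39147.50
n for stratum A = 438·7980.00/39147.50 = 89.284 → 89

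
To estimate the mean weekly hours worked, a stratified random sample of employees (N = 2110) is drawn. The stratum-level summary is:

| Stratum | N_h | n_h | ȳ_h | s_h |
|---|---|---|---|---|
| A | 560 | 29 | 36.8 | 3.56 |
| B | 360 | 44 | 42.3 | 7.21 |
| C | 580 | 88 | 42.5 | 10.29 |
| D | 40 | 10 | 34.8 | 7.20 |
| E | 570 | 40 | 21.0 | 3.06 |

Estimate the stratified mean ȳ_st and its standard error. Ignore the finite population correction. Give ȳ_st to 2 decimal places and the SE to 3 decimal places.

ȳ_st = Σ W_h ȳ_h = (560·36.8 + 360·42.3 + 580·42.5 + 40·34.8 + 570·21.0)/2110 = 34.99905
V̂(ȳ_st) = Σ W_h² s_h²/n_h, with W_h = N_h/N and N = 2110:
  stratum A: (560/2110)²·3.56²/29 = 0.0307832
  stratum B: (360/2110)²·7.21²/44 = 0.034392
  stratum C: (580/2110)²·10.29²/88 = 0.0909158
  stratum D: (40/2110)²·7.20²/10 = 0.00186303
  stratum E: (570/2110)²·3.06²/40 = 0.0170831
V̂(ȳ_st) = 0.175037
SE(ȳ_st) = √0.175037 = 0.418374

ȳ_st ≈ 35.00, SE ≈ 0.418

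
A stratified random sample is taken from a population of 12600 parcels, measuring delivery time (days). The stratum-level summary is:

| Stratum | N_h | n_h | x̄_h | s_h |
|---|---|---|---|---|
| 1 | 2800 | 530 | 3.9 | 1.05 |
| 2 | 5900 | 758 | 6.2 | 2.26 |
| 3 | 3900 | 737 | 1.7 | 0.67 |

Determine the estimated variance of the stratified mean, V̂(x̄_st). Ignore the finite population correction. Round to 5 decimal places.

V̂(x̄_st) ≈ 0.00164

V̂(x̄_st) = Σ W_h² s_h²/n_h, with W_h = N_h/N and N = 12600:
  stratum 1: (2800/12600)²·1.05²/530 = 0.000102725
  stratum 2: (5900/12600)²·2.26²/758 = 0.00147744
  stratum 3: (3900/12600)²·0.67²/737 = 5.83539e-05
V̂(x̄_st) = 0.00163852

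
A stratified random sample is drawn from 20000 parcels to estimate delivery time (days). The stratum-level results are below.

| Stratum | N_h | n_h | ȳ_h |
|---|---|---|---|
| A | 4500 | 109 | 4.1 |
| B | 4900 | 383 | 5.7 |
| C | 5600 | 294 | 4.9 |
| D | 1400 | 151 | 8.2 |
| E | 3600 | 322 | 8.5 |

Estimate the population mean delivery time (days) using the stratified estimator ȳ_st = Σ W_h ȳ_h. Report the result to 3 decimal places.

N = Σ N_h = 20000. Stratum weights W_h = N_h/N.
ȳ_st = (4500·4.1 + 4900·5.7 + 5600·4.9 + 1400·8.2 + 3600·8.5) / 20000 = 5.79500

ȳ_st ≈ 5.795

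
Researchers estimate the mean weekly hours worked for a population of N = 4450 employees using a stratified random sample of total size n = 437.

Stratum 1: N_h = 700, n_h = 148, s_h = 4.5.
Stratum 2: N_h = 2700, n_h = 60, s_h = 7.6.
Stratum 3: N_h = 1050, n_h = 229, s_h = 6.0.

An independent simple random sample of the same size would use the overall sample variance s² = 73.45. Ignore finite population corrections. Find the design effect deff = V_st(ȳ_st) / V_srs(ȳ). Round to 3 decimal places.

V̂(ȳ_st) = Σ W_h² s_h²/n_h, with W_h = N_h/N and N = 4450:
  stratum 1: (700/4450)²·4.5²/148 = 0.00338563
  stratum 2: (2700/4450)²·7.6²/60 = 0.354392
  stratum 3: (1050/4450)²·6.0²/229 = 0.00875237
V_st = 0.36653
V_srs = s²/n = 73.45/437 = 0.168078
deff = V_st / V_srs = 0.36653/0.168078 = 2.1807

deff ≈ 2.181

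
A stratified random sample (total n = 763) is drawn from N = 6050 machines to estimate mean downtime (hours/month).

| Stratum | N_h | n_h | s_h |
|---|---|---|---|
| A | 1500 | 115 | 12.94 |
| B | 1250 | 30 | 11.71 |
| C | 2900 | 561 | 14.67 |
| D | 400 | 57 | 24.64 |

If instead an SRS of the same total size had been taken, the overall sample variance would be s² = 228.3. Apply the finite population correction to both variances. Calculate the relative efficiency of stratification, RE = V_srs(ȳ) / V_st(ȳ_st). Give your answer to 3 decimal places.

RE ≈ 0.681

V̂(ȳ_st) = Σ W_h² (1 − n_h/N_h) s_h²/n_h, with W_h = N_h/N and N = 6050:
  stratum A: (1500/6050)²·(1 − 115/1500)·12.94²/115 = 0.082642
  stratum B: (1250/6050)²·(1 − 30/1250)·11.71²/30 = 0.190437
  stratum C: (2900/6050)²·(1 − 561/2900)·14.67²/561 = 0.071091
  stratum D: (400/6050)²·(1 − 57/400)·24.64²/57 = 0.0399255
V_st = 0.384096
V_srs = (1 − 763/6050)·228.3/763 = 0.261478
Relative efficiency = V_srs / V_st = 0.261478/0.384096 = 0.6808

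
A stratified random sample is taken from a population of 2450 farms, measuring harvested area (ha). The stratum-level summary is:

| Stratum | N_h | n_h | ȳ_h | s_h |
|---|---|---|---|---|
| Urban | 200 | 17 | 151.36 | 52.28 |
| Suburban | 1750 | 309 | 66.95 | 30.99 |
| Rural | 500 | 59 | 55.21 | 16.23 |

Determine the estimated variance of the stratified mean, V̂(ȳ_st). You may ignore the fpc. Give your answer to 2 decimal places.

V̂(ȳ_st) = Σ W_h² s_h²/n_h, with W_h = N_h/N and N = 2450:
  stratum Urban: (200/2450)²·52.28²/17 = 1.0714
  stratum Suburban: (1750/2450)²·30.99²/309 = 1.58573
  stratum Rural: (500/2450)²·16.23²/59 = 0.185949
V̂(ȳ_st) = 2.84307

V̂(ȳ_st) ≈ 2.84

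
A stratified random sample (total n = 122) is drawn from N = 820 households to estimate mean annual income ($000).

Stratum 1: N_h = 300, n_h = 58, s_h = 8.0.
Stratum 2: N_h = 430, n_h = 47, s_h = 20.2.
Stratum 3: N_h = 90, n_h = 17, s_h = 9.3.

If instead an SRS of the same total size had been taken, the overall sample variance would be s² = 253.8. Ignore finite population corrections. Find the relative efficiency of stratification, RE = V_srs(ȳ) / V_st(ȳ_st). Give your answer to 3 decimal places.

V̂(ȳ_st) = Σ W_h² s_h²/n_h, with W_h = N_h/N and N = 820:
  stratum 1: (300/820)²·8.0²/58 = 0.147695
  stratum 2: (430/820)²·20.2²/47 = 2.38734
  stratum 3: (90/820)²·9.3²/17 = 0.0612878
V_st = 2.59632
V_srs = s²/n = 253.8/122 = 2.08033
Relative efficiency = V_srs / V_st = 2.08033/2.59632 = 0.8013

RE ≈ 0.801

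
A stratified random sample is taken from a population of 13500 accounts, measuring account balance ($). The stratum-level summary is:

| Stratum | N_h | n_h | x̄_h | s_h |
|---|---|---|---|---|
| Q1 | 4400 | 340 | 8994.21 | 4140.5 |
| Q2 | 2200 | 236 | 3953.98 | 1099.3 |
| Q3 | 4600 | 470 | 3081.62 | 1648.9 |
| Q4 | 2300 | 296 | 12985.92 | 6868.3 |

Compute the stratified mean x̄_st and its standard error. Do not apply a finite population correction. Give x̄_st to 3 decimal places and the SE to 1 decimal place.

x̄_st ≈ 6838.248, SE ≈ 103.9

x̄_st = Σ W_h x̄_h = (4400·8994.21 + 2200·3953.98 + 4600·3081.62 + 2300·12985.92)/13500 = 6838.24800
V̂(x̄_st) = Σ W_h² s_h²/n_h, with W_h = N_h/N and N = 13500:
  stratum Q1: (4400/13500)²·4140.5²/340 = 5356.29
  stratum Q2: (2200/13500)²·1099.3²/236 = 135.987
  stratum Q3: (4600/13500)²·1648.9²/470 = 671.644
  stratum Q4: (2300/13500)²·6868.3²/296 = 4625.89
V̂(x̄_st) = 10789.8
SE(x̄_st) = √10789.8 = 103.874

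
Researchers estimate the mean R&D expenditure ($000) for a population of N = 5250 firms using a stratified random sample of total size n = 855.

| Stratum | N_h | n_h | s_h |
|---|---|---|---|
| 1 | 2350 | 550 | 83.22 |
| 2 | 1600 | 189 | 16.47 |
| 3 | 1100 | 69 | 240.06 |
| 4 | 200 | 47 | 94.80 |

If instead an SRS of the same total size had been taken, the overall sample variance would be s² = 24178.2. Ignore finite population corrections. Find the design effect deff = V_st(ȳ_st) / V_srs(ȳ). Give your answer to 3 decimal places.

deff ≈ 1.400

V̂(ȳ_st) = Σ W_h² s_h²/n_h, with W_h = N_h/N and N = 5250:
  stratum 1: (2350/5250)²·83.22²/550 = 2.52296
  stratum 2: (1600/5250)²·16.47²/189 = 0.133305
  stratum 3: (1100/5250)²·240.06²/69 = 36.6655
  stratum 4: (200/5250)²·94.80²/47 = 0.277498
V_st = 39.5992
V_srs = s²/n = 24178.2/855 = 28.2786
deff = V_st / V_srs = 39.5992/28.2786 = 1.4003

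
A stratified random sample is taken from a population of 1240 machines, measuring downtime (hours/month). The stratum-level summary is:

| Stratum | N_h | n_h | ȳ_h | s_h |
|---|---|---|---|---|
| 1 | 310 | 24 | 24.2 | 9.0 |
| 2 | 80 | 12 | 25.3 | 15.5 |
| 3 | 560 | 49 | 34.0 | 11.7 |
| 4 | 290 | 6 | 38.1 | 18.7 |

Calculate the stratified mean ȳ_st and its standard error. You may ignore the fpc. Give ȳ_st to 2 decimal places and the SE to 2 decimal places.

ȳ_st ≈ 31.95, SE ≈ 2.01

ȳ_st = Σ W_h ȳ_h = (310·24.2 + 80·25.3 + 560·34.0 + 290·38.1)/1240 = 31.94758
V̂(ȳ_st) = Σ W_h² s_h²/n_h, with W_h = N_h/N and N = 1240:
  stratum 1: (310/1240)²·9.0²/24 = 0.210938
  stratum 2: (80/1240)²·15.5²/12 = 0.0833333
  stratum 3: (560/1240)²·11.7²/49 = 0.569781
  stratum 4: (290/1240)²·18.7²/6 = 3.18775
V̂(ȳ_st) = 4.0518
SE(ȳ_st) = √4.0518 = 2.01291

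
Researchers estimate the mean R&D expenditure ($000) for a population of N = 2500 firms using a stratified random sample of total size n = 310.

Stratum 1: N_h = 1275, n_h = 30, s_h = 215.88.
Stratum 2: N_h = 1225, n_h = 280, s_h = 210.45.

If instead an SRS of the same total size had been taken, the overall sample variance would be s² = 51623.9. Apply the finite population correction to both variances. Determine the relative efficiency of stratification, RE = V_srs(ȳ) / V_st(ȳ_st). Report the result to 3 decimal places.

RE ≈ 0.344

V̂(ȳ_st) = Σ W_h² (1 − n_h/N_h) s_h²/n_h, with W_h = N_h/N and N = 2500:
  stratum 1: (1275/2500)²·(1 − 30/1275)·215.88²/30 = 394.551
  stratum 2: (1225/2500)²·(1 − 280/1225)·210.45²/280 = 29.2973
V_st = 423.848
V_srs = (1 − 310/2500)·51623.9/310 = 145.879
Relative efficiency = V_srs / V_st = 145.879/423.848 = 0.3442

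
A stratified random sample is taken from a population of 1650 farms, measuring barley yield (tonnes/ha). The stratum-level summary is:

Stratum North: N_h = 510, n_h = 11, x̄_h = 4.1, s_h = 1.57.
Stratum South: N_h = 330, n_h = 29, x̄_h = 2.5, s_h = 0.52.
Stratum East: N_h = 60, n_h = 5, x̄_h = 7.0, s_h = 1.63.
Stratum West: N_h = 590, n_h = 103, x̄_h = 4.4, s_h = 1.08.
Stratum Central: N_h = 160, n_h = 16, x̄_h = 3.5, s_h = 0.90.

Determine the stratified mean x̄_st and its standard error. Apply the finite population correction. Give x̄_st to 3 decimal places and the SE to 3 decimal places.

x̄_st = Σ W_h x̄_h = (510·4.1 + 330·2.5 + 60·7.0 + 590·4.4 + 160·3.5)/1650 = 3.93455
V̂(x̄_st) = Σ W_h² (1 − n_h/N_h) s_h²/n_h, with W_h = N_h/N and N = 1650:
  stratum North: (510/1650)²·(1 − 11/510)·1.57²/11 = 0.0209464
  stratum South: (330/1650)²·(1 − 29/330)·0.52²/29 = 0.00034019
  stratum East: (60/1650)²·(1 − 5/60)·1.63²/5 = 0.000644097
  stratum West: (590/1650)²·(1 − 103/590)·1.08²/103 = 0.00119515
  stratum Central: (160/1650)²·(1 − 16/160)·0.90²/16 = 0.00042843
V̂(x̄_st) = 0.0235543
SE(x̄_st) = √0.0235543 = 0.153474

x̄_st ≈ 3.935, SE ≈ 0.153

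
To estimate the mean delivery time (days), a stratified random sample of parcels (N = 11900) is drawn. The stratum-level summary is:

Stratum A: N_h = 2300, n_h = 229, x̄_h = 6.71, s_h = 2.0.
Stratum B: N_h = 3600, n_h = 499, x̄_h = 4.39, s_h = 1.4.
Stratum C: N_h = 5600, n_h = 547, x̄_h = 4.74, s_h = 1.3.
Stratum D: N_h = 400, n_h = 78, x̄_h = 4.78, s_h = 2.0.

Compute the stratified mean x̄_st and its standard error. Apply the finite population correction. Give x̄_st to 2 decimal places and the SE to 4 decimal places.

x̄_st ≈ 5.02, SE ≈ 0.0395

x̄_st = Σ W_h x̄_h = (2300·6.71 + 3600·4.39 + 5600·4.74 + 400·4.78)/11900 = 5.01622
V̂(x̄_st) = Σ W_h² (1 − n_h/N_h) s_h²/n_h, with W_h = N_h/N and N = 11900:
  stratum A: (2300/11900)²·(1 − 229/2300)·2.0²/229 = 0.000587541
  stratum B: (3600/11900)²·(1 − 499/3600)·1.4²/499 = 0.000309646
  stratum C: (5600/11900)²·(1 − 547/5600)·1.3²/547 = 0.000617366
  stratum D: (400/11900)²·(1 − 78/400)·2.0²/78 = 4.66431e-05
V̂(x̄_st) = 0.0015612
SE(x̄_st) = √0.0015612 = 0.039512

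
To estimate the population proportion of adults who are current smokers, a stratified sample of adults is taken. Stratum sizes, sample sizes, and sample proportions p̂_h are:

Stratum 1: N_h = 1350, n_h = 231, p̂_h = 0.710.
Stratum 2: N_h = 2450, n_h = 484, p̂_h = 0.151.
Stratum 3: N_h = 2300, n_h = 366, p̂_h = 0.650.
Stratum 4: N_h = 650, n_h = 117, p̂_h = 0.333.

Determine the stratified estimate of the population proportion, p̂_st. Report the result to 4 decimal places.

N = 6750; stratum weights W_h = N_h/N.
p̂_st = Σ W_h p̂_h = (1350·0.710 + 2450·0.151 + 2300·0.650 + 650·0.333)/6750 = 0.45036

p̂_st ≈ 0.4504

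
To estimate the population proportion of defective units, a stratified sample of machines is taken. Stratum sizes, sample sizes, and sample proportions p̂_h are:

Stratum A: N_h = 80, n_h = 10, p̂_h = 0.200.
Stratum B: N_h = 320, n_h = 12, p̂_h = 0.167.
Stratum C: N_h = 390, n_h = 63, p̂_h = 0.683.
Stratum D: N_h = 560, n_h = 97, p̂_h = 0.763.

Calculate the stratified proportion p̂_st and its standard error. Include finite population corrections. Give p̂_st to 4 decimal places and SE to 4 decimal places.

N = 1350; stratum weights W_h = N_h/N.
p̂_st = Σ W_h p̂_h = (80·0.200 + 320·0.167 + 390·0.683 + 560·0.763)/1350 = 0.56525
V̂(p̂_st) = Σ W_h² (1 − n_h/N_h) p̂_h(1−p̂_h)/(n_h−1):
  stratum A: (80/1350)²·(1 − 10/80)·0.200·0.800/9 = 5.46258e-05
  stratum B: (320/1350)²·(1 − 12/320)·0.167·0.833/11 = 0.000683915
  stratum C: (390/1350)²·(1 − 63/390)·0.683·0.317/62 = 0.000244362
  stratum D: (560/1350)²·(1 − 97/560)·0.763·0.237/96 = 0.00026798
V̂(p̂_st) = 0.00125088; SE = √V̂ = 0.0353678

p̂_st ≈ 0.5653, SE ≈ 0.0354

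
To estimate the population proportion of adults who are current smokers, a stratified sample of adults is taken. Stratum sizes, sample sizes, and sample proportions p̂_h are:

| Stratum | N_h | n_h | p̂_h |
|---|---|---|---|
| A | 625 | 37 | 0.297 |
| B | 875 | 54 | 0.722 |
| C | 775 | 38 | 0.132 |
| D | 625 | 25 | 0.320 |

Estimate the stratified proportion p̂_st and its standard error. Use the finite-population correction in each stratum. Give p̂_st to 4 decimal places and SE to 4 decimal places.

p̂_st ≈ 0.3861, SE ≈ 0.0345

N = 2900; stratum weights W_h = N_h/N.
p̂_st = Σ W_h p̂_h = (625·0.297 + 875·0.722 + 775·0.132 + 625·0.320)/2900 = 0.38609
V̂(p̂_st) = Σ W_h² (1 − n_h/N_h) p̂_h(1−p̂_h)/(n_h−1):
  stratum A: (625/2900)²·(1 − 37/625)·0.297·0.703/36 = 0.000253437
  stratum B: (875/2900)²·(1 − 54/875)·0.722·0.278/53 = 0.00032349
  stratum C: (775/2900)²·(1 − 38/775)·0.132·0.868/37 = 0.000210313
  stratum D: (625/2900)²·(1 − 25/625)·0.320·0.680/24 = 0.000404281
V̂(p̂_st) = 0.00119152; SE = √V̂ = 0.0345184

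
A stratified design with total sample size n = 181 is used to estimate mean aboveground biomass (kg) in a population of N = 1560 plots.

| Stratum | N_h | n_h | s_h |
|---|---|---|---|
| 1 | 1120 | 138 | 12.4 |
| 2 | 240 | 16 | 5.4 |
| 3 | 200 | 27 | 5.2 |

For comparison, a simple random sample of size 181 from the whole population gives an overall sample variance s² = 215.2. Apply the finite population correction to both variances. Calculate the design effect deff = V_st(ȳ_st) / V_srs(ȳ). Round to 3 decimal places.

V̂(ȳ_st) = Σ W_h² (1 − n_h/N_h) s_h²/n_h, with W_h = N_h/N and N = 1560:
  stratum 1: (1120/1560)²·(1 − 138/1120)·12.4²/138 = 0.503552
  stratum 2: (240/1560)²·(1 − 16/240)·5.4²/16 = 0.0402604
  stratum 3: (200/1560)²·(1 − 27/200)·5.2²/27 = 0.0142387
V_st = 0.558051
V_srs = (1 − 181/1560)·215.2/181 = 1.051
deff = V_st / V_srs = 0.558051/1.051 = 0.5310

deff ≈ 0.531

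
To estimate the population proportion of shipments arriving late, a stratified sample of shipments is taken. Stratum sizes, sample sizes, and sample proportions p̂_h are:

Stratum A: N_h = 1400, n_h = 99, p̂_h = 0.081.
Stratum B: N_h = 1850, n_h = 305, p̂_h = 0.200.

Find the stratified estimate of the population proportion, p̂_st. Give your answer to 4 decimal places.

p̂_st ≈ 0.1487

N = 3250; stratum weights W_h = N_h/N.
p̂_st = Σ W_h p̂_h = (1400·0.081 + 1850·0.200)/3250 = 0.14874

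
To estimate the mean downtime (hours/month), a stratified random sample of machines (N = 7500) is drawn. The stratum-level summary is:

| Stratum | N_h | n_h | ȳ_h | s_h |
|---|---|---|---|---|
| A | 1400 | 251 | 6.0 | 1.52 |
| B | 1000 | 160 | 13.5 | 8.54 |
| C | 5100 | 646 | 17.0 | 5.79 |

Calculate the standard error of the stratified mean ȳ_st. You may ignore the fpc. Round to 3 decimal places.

SE(ȳ_st) ≈ 0.180

V̂(ȳ_st) = Σ W_h² s_h²/n_h, with W_h = N_h/N and N = 7500:
  stratum A: (1400/7500)²·1.52²/251 = 0.000320735
  stratum B: (1000/7500)²·8.54²/160 = 0.00810351
  stratum C: (5100/7500)²·5.79²/646 = 0.0239962
V̂(ȳ_st) = 0.0324204
SE(ȳ_st) = √0.0324204 = 0.180057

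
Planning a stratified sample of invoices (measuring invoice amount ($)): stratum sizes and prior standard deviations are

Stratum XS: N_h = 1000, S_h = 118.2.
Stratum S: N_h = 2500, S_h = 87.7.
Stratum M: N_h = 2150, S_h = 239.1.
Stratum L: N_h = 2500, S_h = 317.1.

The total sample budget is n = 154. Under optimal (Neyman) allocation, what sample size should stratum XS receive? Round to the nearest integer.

Neyman allocation: n_h = n · N_h S_h / Σ N_i S_i, with n = 154.
  stratum XS: N_h·S_h = 1000·118.2 = 118200.00
  stratum S: N_h·S_h = 2500·87.7 = 219250.00
  stratum M: N_h·S_h = 2150·239.1 = 514065.00
  stratum L: N_h·S_h = 2500·317.1 = 792750.00
Σ N_h S_h = 1644265.00
n for stratum XS = 154·118200.00/1644265.00 = 11.070 → 11

11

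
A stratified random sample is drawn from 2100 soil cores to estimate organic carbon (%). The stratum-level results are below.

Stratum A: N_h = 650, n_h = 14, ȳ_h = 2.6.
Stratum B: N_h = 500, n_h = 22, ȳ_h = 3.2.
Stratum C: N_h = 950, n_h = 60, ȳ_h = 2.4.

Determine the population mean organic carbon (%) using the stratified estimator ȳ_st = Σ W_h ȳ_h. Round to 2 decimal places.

N = Σ N_h = 2100. Stratum weights W_h = N_h/N.
ȳ_st = (650·2.6 + 500·3.2 + 950·2.4) / 2100 = 2.6524

ȳ_st ≈ 2.65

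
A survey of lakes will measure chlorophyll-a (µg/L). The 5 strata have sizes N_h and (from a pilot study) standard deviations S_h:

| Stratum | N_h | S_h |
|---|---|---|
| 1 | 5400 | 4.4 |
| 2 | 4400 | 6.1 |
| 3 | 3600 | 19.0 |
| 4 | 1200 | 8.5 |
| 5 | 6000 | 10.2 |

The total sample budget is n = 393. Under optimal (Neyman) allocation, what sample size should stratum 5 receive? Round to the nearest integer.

Neyman allocation: n_h = n · N_h S_h / Σ N_i S_i, with n = 393.
  stratum 1: N_h·S_h = 5400·4.4 = 23760.00
  stratum 2: N_h·S_h = 4400·6.1 = 26840.00
  stratum 3: N_h·S_h = 3600·19.0 = 68400.00
  stratum 4: N_h·S_h = 1200·8.5 = 10200.00
  stratum 5: N_h·S_h = 6000·10.2 = 61200.00
Σ N_h S_h = 190400.00
n for stratum 5 = 393·61200.00/190400.00 = 126.321 → 126

126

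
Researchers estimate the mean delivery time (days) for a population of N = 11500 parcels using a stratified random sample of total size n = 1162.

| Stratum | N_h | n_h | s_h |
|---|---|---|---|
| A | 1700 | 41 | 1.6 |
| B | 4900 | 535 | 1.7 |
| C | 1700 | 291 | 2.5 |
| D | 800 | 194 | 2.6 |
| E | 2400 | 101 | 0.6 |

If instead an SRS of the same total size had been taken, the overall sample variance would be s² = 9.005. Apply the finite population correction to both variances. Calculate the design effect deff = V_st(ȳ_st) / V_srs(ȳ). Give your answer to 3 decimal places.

deff ≈ 0.412

V̂(ȳ_st) = Σ W_h² (1 − n_h/N_h) s_h²/n_h, with W_h = N_h/N and N = 11500:
  stratum A: (1700/11500)²·(1 − 41/1700)·1.6²/41 = 0.00133154
  stratum B: (4900/11500)²·(1 − 535/4900)·1.7²/535 = 0.000873632
  stratum C: (1700/11500)²·(1 − 291/1700)·2.5²/291 = 0.000389001
  stratum D: (800/11500)²·(1 − 194/800)·2.6²/194 = 0.000127736
  stratum E: (2400/11500)²·(1 − 101/2400)·0.6²/101 = 0.000148708
V_st = 0.00287062
V_srs = (1 − 1162/11500)·9.005/1162 = 0.00696653
deff = V_st / V_srs = 0.00287062/0.00696653 = 0.4121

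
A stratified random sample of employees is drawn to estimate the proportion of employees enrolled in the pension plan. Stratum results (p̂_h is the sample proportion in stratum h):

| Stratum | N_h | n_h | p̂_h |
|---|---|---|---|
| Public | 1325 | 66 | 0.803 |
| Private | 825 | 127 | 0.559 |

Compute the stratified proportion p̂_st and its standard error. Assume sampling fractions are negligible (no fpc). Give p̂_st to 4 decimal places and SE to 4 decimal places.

N = 2150; stratum weights W_h = N_h/N.
p̂_st = Σ W_h p̂_h = (1325·0.803 + 825·0.559)/2150 = 0.70937
V̂(p̂_st) = Σ W_h² p̂_h(1−p̂_h)/(n_h−1):
  stratum Public: (1325/2150)²·0.803·0.197/65 = 0.000924322
  stratum Private: (825/2150)²·0.559·0.441/126 = 0.000288078
V̂(p̂_st) = 0.0012124; SE = √V̂ = 0.0348195

p̂_st ≈ 0.7094, SE ≈ 0.0348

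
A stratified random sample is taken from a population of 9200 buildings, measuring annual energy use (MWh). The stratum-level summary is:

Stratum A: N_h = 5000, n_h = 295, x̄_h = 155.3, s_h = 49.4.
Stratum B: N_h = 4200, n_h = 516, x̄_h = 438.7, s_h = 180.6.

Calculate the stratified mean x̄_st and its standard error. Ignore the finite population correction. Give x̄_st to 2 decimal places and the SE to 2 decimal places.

x̄_st = Σ W_h x̄_h = (5000·155.3 + 4200·438.7)/9200 = 284.67826
V̂(x̄_st) = Σ W_h² s_h²/n_h, with W_h = N_h/N and N = 9200:
  stratum A: (5000/9200)²·49.4²/295 = 2.44341
  stratum B: (4200/9200)²·180.6²/516 = 13.1737
V̂(x̄_st) = 15.6171
SE(x̄_st) = √15.6171 = 3.95185

x̄_st ≈ 284.68, SE ≈ 3.95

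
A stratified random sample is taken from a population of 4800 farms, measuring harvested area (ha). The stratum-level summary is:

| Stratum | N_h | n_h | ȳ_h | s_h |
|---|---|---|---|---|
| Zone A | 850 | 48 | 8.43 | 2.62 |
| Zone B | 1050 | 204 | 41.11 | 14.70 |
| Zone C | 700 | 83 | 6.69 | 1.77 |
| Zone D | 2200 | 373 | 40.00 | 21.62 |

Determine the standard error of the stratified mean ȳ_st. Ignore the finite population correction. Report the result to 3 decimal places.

V̂(ȳ_st) = Σ W_h² s_h²/n_h, with W_h = N_h/N and N = 4800:
  stratum Zone A: (850/4800)²·2.62²/48 = 0.00448453
  stratum Zone B: (1050/4800)²·14.70²/204 = 0.0506875
  stratum Zone C: (700/4800)²·1.77²/83 = 0.000802753
  stratum Zone D: (2200/4800)²·21.62²/373 = 0.263248
V̂(ȳ_st) = 0.319223
SE(ȳ_st) = √0.319223 = 0.564998

SE(ȳ_st) ≈ 0.565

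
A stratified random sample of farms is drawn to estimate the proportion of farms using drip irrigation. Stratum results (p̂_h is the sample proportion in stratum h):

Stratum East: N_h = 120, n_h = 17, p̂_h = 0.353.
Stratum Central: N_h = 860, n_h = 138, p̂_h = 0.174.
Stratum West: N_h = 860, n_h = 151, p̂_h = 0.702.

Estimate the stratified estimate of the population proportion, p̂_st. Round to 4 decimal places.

N = 1840; stratum weights W_h = N_h/N.
p̂_st = Σ W_h p̂_h = (120·0.353 + 860·0.174 + 860·0.702)/1840 = 0.43246

p̂_st ≈ 0.4325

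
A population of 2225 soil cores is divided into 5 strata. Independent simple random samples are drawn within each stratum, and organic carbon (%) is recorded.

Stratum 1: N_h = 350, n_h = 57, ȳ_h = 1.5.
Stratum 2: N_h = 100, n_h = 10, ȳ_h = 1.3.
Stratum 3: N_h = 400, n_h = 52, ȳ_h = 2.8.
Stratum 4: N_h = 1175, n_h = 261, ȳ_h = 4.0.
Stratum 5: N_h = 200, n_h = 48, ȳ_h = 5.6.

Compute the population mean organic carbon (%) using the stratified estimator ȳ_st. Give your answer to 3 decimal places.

N = Σ N_h = 2225. Stratum weights W_h = N_h/N.
ȳ_st = (350·1.5 + 100·1.3 + 400·2.8 + 1175·4.0 + 200·5.6) / 2225 = 3.41348

ȳ_st ≈ 3.413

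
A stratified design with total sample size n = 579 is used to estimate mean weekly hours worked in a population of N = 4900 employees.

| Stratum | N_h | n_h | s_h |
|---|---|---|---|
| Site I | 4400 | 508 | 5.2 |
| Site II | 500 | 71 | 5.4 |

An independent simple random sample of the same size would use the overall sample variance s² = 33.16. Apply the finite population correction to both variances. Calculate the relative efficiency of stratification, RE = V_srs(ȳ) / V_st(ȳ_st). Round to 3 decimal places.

RE ≈ 1.213

V̂(ȳ_st) = Σ W_h² (1 − n_h/N_h) s_h²/n_h, with W_h = N_h/N and N = 4900:
  stratum Site I: (4400/4900)²·(1 − 508/4400)·5.2²/508 = 0.0379644
  stratum Site II: (500/4900)²·(1 − 71/500)·5.4²/71 = 0.00366914
V_st = 0.0416335
V_srs = (1 − 579/4900)·33.16/579 = 0.0505038
Relative efficiency = V_srs / V_st = 0.0505038/0.0416335 = 1.2131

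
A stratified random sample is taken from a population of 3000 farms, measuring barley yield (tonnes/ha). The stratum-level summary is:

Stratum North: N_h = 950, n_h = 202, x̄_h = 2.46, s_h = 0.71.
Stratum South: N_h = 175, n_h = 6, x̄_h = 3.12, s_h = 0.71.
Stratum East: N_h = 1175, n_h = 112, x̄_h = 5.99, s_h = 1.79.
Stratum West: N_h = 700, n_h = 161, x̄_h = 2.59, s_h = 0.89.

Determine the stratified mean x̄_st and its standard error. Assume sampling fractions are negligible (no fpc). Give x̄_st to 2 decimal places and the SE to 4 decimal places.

x̄_st ≈ 3.91, SE ≈ 0.0721

x̄_st = Σ W_h x̄_h = (950·2.46 + 175·3.12 + 1175·5.99 + 700·2.59)/3000 = 3.91142
V̂(x̄_st) = Σ W_h² s_h²/n_h, with W_h = N_h/N and N = 3000:
  stratum North: (950/3000)²·0.71²/202 = 0.000250248
  stratum South: (175/3000)²·0.71²/6 = 0.00028589
  stratum East: (1175/3000)²·1.79²/112 = 0.00438855
  stratum West: (700/3000)²·0.89²/161 = 0.00026786
V̂(x̄_st) = 0.00519255
SE(x̄_st) = √0.00519255 = 0.0720593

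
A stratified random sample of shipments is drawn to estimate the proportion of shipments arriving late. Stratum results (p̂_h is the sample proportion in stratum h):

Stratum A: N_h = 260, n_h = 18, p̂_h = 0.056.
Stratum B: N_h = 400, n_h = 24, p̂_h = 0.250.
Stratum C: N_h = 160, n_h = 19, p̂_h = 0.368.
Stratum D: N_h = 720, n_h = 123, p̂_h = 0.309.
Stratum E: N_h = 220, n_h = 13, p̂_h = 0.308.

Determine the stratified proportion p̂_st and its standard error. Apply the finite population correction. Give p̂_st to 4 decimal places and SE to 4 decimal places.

p̂_st ≈ 0.2635, SE ≈ 0.0325

N = 1760; stratum weights W_h = N_h/N.
p̂_st = Σ W_h p̂_h = (260·0.056 + 400·0.250 + 160·0.368 + 720·0.309 + 220·0.308)/1760 = 0.26345
V̂(p̂_st) = Σ W_h² (1 − n_h/N_h) p̂_h(1−p̂_h)/(n_h−1):
  stratum A: (260/1760)²·(1 − 18/260)·0.056·0.944/17 = 6.31647e-05
  stratum B: (400/1760)²·(1 − 24/400)·0.250·0.750/23 = 0.000395818
  stratum C: (160/1760)²·(1 − 19/160)·0.368·0.632/18 = 9.41036e-05
  stratum D: (720/1760)²·(1 − 123/720)·0.309·0.691/122 = 0.000242861
  stratum E: (220/1760)²·(1 − 13/220)·0.308·0.692/12 = 0.000261122
V̂(p̂_st) = 0.00105707; SE = √V̂ = 0.0325126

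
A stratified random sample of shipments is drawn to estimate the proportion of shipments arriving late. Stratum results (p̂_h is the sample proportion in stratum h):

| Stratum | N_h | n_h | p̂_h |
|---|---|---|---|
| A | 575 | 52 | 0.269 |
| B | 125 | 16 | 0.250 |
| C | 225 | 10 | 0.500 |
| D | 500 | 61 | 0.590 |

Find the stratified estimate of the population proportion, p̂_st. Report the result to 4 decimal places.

N = 1425; stratum weights W_h = N_h/N.
p̂_st = Σ W_h p̂_h = (575·0.269 + 125·0.250 + 225·0.500 + 500·0.590)/1425 = 0.41644

p̂_st ≈ 0.4164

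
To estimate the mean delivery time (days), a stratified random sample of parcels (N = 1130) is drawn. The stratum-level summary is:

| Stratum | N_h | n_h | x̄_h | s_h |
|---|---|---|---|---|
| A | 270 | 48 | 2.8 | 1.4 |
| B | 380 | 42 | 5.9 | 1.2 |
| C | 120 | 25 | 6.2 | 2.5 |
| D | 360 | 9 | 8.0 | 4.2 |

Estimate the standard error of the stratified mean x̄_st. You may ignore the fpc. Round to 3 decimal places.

V̂(x̄_st) = Σ W_h² s_h²/n_h, with W_h = N_h/N and N = 1130:
  stratum A: (270/1130)²·1.4²/48 = 0.00233123
  stratum B: (380/1130)²·1.2²/42 = 0.00387725
  stratum C: (120/1130)²·2.5²/25 = 0.00281933
  stratum D: (360/1130)²·4.2²/9 = 0.198932
V̂(x̄_st) = 0.20796
SE(x̄_st) = √0.20796 = 0.456026

SE(x̄_st) ≈ 0.456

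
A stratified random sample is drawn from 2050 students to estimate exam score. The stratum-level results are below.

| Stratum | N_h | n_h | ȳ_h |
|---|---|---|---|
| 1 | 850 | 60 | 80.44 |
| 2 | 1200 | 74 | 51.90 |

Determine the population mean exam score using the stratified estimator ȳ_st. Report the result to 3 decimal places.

ȳ_st ≈ 63.734

N = Σ N_h = 2050. Stratum weights W_h = N_h/N.
ȳ_st = (850·80.44 + 1200·51.90) / 2050 = 63.73366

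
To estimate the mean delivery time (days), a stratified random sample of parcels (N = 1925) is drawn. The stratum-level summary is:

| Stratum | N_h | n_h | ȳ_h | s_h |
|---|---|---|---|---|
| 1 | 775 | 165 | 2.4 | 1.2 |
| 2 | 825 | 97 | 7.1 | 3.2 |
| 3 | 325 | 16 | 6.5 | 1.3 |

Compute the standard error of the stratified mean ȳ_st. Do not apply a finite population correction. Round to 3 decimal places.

V̂(ȳ_st) = Σ W_h² s_h²/n_h, with W_h = N_h/N and N = 1925:
  stratum 1: (775/1925)²·1.2²/165 = 0.00141456
  stratum 2: (825/1925)²·3.2²/97 = 0.0193899
  stratum 3: (325/1925)²·1.3²/16 = 0.00301073
V̂(ȳ_st) = 0.0238151
SE(ȳ_st) = √0.0238151 = 0.154322

SE(ȳ_st) ≈ 0.154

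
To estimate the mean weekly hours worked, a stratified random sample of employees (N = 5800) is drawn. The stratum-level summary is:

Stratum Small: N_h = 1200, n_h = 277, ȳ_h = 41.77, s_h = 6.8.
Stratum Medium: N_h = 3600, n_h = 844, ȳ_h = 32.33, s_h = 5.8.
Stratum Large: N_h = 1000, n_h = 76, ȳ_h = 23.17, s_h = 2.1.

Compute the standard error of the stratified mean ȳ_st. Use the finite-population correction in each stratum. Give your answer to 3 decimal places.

SE(ȳ_st) ≈ 0.137

V̂(ȳ_st) = Σ W_h² (1 − n_h/N_h) s_h²/n_h, with W_h = N_h/N and N = 5800:
  stratum Small: (1200/5800)²·(1 − 277/1200)·6.8²/277 = 0.00549623
  stratum Medium: (3600/5800)²·(1 − 844/3600)·5.8²/844 = 0.0117555
  stratum Large: (1000/5800)²·(1 − 76/1000)·2.1²/76 = 0.00159383
V̂(ȳ_st) = 0.0188455
SE(ȳ_st) = √0.0188455 = 0.137279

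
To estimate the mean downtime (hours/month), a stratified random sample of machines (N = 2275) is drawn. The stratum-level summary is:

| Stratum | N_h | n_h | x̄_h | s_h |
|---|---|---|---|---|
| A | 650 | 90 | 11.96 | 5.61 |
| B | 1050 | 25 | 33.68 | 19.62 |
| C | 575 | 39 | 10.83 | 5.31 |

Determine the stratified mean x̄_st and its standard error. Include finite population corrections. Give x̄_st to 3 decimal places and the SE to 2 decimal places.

x̄_st = Σ W_h x̄_h = (650·11.96 + 1050·33.68 + 575·10.83)/2275 = 21.69901
V̂(x̄_st) = Σ W_h² (1 − n_h/N_h) s_h²/n_h, with W_h = N_h/N and N = 2275:
  stratum A: (650/2275)²·(1 − 90/650)·5.61²/90 = 0.0245936
  stratum B: (1050/2275)²·(1 − 25/1050)·19.62²/25 = 3.2019
  stratum C: (575/2275)²·(1 − 39/575)·5.31²/39 = 0.0430521
V̂(x̄_st) = 3.26955
SE(x̄_st) = √3.26955 = 1.80819

x̄_st ≈ 21.699, SE ≈ 1.81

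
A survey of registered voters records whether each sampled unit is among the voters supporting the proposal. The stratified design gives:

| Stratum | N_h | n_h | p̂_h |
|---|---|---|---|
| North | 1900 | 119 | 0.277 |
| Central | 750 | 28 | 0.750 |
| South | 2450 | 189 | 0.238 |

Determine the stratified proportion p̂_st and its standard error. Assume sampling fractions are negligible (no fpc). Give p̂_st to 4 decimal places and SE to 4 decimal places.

N = 5100; stratum weights W_h = N_h/N.
p̂_st = Σ W_h p̂_h = (1900·0.277 + 750·0.750 + 2450·0.238)/5100 = 0.32782
V̂(p̂_st) = Σ W_h² p̂_h(1−p̂_h)/(n_h−1):
  stratum North: (1900/5100)²·0.277·0.723/118 = 0.000235561
  stratum Central: (750/5100)²·0.750·0.250/27 = 0.000150183
  stratum South: (2450/5100)²·0.238·0.762/188 = 0.000222621
V̂(p̂_st) = 0.000608364; SE = √V̂ = 0.024665

p̂_st ≈ 0.3278, SE ≈ 0.0247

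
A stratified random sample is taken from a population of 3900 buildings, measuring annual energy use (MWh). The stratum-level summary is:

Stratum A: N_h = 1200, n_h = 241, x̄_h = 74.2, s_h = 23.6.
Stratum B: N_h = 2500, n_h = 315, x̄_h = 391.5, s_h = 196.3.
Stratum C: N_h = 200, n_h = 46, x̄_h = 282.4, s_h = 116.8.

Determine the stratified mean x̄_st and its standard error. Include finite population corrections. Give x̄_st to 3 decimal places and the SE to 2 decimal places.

x̄_st ≈ 288.274, SE ≈ 6.69

x̄_st = Σ W_h x̄_h = (1200·74.2 + 2500·391.5 + 200·282.4)/3900 = 288.27436
V̂(x̄_st) = Σ W_h² (1 − n_h/N_h) s_h²/n_h, with W_h = N_h/N and N = 3900:
  stratum A: (1200/3900)²·(1 − 241/1200)·23.6²/241 = 0.174855
  stratum B: (2500/3900)²·(1 − 315/2500)·196.3²/315 = 43.9331
  stratum C: (200/3900)²·(1 − 46/200)·116.8²/46 = 0.60055
V̂(x̄_st) = 44.7085
SE(x̄_st) = √44.7085 = 6.68645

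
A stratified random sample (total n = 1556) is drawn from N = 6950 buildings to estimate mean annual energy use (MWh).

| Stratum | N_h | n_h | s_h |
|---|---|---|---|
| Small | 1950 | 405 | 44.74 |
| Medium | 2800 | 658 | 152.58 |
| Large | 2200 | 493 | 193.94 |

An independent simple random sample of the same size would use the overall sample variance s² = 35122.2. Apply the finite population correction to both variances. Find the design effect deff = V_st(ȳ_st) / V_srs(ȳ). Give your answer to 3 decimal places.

deff ≈ 0.607

V̂(ȳ_st) = Σ W_h² (1 − n_h/N_h) s_h²/n_h, with W_h = N_h/N and N = 6950:
  stratum Small: (1950/6950)²·(1 − 405/1950)·44.74²/405 = 0.308269
  stratum Medium: (2800/6950)²·(1 − 658/2800)·152.58²/658 = 4.39316
  stratum Large: (2200/6950)²·(1 − 493/2200)·193.94²/493 = 5.93164
V_st = 10.6331
V_srs = (1 − 1556/6950)·35122.2/1556 = 17.5186
deff = V_st / V_srs = 10.6331/17.5186 = 0.6070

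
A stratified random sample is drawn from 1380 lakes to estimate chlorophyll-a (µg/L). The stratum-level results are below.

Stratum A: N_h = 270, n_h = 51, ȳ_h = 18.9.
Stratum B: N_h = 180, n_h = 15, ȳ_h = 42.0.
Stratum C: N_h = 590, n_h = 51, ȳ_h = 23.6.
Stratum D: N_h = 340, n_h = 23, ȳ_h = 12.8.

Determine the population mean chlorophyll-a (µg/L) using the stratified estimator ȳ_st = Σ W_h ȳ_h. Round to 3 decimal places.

N = Σ N_h = 1380. Stratum weights W_h = N_h/N.
ȳ_st = (270·18.9 + 180·42.0 + 590·23.6 + 340·12.8) / 1380 = 22.41957

ȳ_st ≈ 22.420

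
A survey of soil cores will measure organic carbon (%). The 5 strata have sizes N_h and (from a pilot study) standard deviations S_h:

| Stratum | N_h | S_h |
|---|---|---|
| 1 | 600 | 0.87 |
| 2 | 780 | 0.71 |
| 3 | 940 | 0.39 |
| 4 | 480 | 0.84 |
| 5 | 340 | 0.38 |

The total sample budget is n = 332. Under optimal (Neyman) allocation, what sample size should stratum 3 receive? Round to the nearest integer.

62

Neyman allocation: n_h = n · N_h S_h / Σ N_i S_i, with n = 332.
  stratum 1: N_h·S_h = 600·0.87 = 522.00
  stratum 2: N_h·S_h = 780·0.71 = 553.80
  stratum 3: N_h·S_h = 940·0.39 = 366.60
  stratum 4: N_h·S_h = 480·0.84 = 403.20
  stratum 5: N_h·S_h = 340·0.38 = 129.20
Σ N_h S_h = 1974.80
n for stratum 3 = 332·366.60/1974.80 = 61.632 → 62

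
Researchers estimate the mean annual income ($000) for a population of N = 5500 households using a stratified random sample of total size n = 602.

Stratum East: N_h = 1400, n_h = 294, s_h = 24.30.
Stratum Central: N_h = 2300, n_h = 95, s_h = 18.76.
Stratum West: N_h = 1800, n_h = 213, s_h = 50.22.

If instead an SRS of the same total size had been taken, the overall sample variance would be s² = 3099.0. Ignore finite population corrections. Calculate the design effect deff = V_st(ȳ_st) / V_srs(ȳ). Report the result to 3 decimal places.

deff ≈ 0.397

V̂(ȳ_st) = Σ W_h² s_h²/n_h, with W_h = N_h/N and N = 5500:
  stratum East: (1400/5500)²·24.30²/294 = 0.130136
  stratum Central: (2300/5500)²·18.76²/95 = 0.647847
  stratum West: (1800/5500)²·50.22²/213 = 1.26822
V_st = 2.0462
V_srs = s²/n = 3099.0/602 = 5.14784
deff = V_st / V_srs = 2.0462/5.14784 = 0.3975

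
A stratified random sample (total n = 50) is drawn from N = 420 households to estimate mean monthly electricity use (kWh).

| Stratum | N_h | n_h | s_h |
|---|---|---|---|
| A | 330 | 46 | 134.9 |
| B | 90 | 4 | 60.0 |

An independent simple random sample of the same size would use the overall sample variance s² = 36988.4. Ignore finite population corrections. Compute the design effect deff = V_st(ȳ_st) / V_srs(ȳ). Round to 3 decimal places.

deff ≈ 0.386

V̂(ȳ_st) = Σ W_h² s_h²/n_h, with W_h = N_h/N and N = 420:
  stratum A: (330/420)²·134.9²/46 = 244.228
  stratum B: (90/420)²·60.0²/4 = 41.3265
V_st = 285.554
V_srs = s²/n = 36988.4/50 = 739.768
deff = V_st / V_srs = 285.554/739.768 = 0.3860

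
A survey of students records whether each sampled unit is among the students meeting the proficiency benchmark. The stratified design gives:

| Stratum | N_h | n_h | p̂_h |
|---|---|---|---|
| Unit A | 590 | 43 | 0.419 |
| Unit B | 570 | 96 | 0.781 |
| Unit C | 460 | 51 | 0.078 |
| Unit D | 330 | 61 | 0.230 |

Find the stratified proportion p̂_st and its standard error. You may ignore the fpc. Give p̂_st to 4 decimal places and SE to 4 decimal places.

p̂_st ≈ 0.4124, SE ≈ 0.0291

N = 1950; stratum weights W_h = N_h/N.
p̂_st = Σ W_h p̂_h = (590·0.419 + 570·0.781 + 460·0.078 + 330·0.230)/1950 = 0.41239
V̂(p̂_st) = Σ W_h² p̂_h(1−p̂_h)/(n_h−1):
  stratum Unit A: (590/1950)²·0.419·0.581/42 = 0.00053061
  stratum Unit B: (570/1950)²·0.781·0.219/95 = 0.000153834
  stratum Unit C: (460/1950)²·0.078·0.922/50 = 8.00391e-05
  stratum Unit D: (330/1950)²·0.230·0.770/60 = 8.45329e-05
V̂(p̂_st) = 0.000849016; SE = √V̂ = 0.0291379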